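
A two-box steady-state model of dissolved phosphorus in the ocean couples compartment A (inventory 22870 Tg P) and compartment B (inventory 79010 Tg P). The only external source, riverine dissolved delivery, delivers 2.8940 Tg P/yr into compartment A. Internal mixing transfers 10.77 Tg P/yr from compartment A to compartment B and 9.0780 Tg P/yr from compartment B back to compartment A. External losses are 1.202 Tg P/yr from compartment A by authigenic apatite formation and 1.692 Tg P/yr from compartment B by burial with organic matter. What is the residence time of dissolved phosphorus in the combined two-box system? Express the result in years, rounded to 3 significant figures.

Treat the two boxes together as one reservoir: the mixing fluxes between them are internal recycling, so τ = ΣM / Σ(external losses).
M_total = 22870 + 79010 = 101880 Tg P.
ΣF_external_out = 1.202 + 1.692 = 2.8940 Tg P/yr.
τ = M_total / ΣF_ext = 101880 / 2.8940 = 35200 yr.

35200 yr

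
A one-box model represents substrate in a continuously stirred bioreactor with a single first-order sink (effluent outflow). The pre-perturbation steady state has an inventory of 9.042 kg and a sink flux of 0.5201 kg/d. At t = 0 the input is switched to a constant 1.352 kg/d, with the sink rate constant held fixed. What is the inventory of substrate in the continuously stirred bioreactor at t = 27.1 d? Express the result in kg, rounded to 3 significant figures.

20.5 kg

The sink rate constant is k = F₀/M₀ = 0.5201/9.042 = 0.05752 d⁻¹.
Solving dM/dt = F₁ − kM with M(0) = M₀ gives M(t) = F₁/k + (M₀ − F₁/k)·e^(−kt).
F₁/k = 1.352/0.05752 = 23.505 kg; kt = 0.05752 × 27.1 = 1.559, e^(−kt) = 0.2104.
M(27.1) = 23.505 + (9.042 − 23.505) × 0.2104 = 23.505 − 3.043 = 20.462 kg.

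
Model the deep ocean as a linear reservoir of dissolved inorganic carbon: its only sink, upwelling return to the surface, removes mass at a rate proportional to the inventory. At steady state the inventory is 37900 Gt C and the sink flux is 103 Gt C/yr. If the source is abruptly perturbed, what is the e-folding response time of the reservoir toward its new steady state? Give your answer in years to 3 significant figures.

For a linear reservoir the response time equals the residence time τ = M/F.
τ = 37900 / 103 = 368.0 yr.

368 yr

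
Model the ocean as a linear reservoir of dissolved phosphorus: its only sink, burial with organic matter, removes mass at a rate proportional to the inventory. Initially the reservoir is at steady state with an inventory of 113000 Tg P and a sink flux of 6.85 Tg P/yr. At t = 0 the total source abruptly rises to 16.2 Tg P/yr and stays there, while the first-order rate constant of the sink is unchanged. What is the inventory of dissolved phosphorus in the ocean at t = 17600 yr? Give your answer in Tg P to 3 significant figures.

The sink rate constant is k = F₀/M₀ = 6.85/113000 = 6.062×10^-5 yr⁻¹.
Solving dM/dt = F₁ − kM with M(0) = M₀ gives M(t) = F₁/k + (M₀ − F₁/k)·e^(−kt).
F₁/k = 16.2/6.062×10^-5 = 267240 Tg P; kt = 6.062×10^-5 × 17600 = 1.067, e^(−kt) = 0.3441.
M(17600) = 267240 + (113000 − 267240) × 0.3441 = 267240 − 53070 = 214170 Tg P.

214000 Tg P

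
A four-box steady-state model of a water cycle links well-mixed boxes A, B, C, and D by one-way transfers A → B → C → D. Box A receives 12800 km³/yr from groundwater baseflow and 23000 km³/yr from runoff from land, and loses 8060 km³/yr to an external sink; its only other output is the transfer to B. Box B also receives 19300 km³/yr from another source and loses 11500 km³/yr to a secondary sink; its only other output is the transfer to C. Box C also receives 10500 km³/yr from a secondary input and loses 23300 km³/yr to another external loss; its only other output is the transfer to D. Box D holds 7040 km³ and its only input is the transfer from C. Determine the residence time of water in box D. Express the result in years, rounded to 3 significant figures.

0.310 yr

Box A: F(A→B) = (12800 + 23000) − 8060 = 27740 km³/yr.
Box B: F(B→C) = (27740 + 19300) − 11500 = 35540 km³/yr.
Box C: F(C→D) = (35540 + 10500) − 23300 = 22740 km³/yr.
Box D throughput = its input = 22740 km³/yr; τ = 7040 / 22740 = 0.3096 yr.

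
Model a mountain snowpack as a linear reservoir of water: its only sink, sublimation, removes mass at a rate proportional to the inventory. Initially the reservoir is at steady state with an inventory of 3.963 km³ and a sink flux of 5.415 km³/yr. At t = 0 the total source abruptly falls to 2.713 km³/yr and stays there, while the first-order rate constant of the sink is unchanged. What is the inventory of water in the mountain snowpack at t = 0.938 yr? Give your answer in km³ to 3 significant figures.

2.53 km³

The sink rate constant is k = F₀/M₀ = 5.415/3.963 = 1.366 yr⁻¹.
Solving dM/dt = F₁ − kM with M(0) = M₀ gives M(t) = F₁/k + (M₀ − F₁/k)·e^(−kt).
F₁/k = 2.713/1.366 = 1.9855 km³; kt = 1.366 × 0.938 = 1.282, e^(−kt) = 0.2776.
M(0.938) = 1.9855 + (3.963 − 1.9855) × 0.2776 = 1.9855 + 0.5489 = 2.5344 km³.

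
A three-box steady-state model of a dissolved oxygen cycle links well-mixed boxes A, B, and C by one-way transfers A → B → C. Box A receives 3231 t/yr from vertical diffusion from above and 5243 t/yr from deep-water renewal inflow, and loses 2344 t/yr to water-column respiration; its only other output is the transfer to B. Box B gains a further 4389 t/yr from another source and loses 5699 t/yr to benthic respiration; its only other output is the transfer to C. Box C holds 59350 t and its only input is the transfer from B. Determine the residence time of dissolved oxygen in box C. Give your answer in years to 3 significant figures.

Box A: F(A→B) = (3231 + 5243) − 2344 = 6130.0 t/yr.
Box B: F(B→C) = (6130.0 + 4389) − 5699 = 4820.0 t/yr.
Box C throughput = its input = 4820.0 t/yr; τ = 59350 / 4820.0 = 12.31 yr.

12.3 yr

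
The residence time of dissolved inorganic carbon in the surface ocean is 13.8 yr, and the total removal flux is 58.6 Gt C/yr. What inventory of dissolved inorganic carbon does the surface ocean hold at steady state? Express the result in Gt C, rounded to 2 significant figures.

810 Gt C

τ = M/F ⇒ M = τ × F = 13.8 × 58.6 = 808.7 Gt C.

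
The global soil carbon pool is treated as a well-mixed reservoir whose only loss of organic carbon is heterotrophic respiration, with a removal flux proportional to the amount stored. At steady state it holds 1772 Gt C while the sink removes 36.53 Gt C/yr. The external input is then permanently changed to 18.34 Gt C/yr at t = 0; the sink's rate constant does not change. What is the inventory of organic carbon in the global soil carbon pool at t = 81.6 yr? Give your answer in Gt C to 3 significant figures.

1050 Gt C

τ = M₀/F₀ = 1772/36.53 = 48.51 yr; rate constant k = 1/τ.
New steady state M_∞ = F₁/k = F₁·τ = 18.34 × 48.51 = 889.64 Gt C.
M(t) = M_∞ + (M₀ − M_∞)·e^(−t/τ); t/τ = 81.6/48.51 = 1.682, so e^(−t/τ) = 0.1860.
M(t) = 889.64 + 882.4 × 0.1860 = 1053.7 Gt C.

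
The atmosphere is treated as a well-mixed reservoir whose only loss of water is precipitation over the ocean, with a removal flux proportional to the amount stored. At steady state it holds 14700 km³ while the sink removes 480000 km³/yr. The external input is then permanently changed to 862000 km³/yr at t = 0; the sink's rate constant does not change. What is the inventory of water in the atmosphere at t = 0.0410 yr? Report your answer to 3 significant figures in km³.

The sink rate constant is k = F₀/M₀ = 480000/14700 = 32.65 yr⁻¹.
Solving dM/dt = F₁ − kM with M(0) = M₀ gives M(t) = F₁/k + (M₀ − F₁/k)·e^(−kt).
F₁/k = 862000/32.65 = 26399 km³; kt = 32.65 × 0.0410 = 1.339, e^(−kt) = 0.2622.
M(0.0410) = 26399 + (14700 − 26399) × 0.2622 = 26399 − 3067 = 23332 km³.

23300 km³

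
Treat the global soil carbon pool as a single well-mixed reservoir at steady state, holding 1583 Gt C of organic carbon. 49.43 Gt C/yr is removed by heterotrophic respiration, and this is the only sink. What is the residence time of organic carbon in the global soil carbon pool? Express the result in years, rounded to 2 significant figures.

τ = M / F = 1583 / 49.43 = 32.03 yr.

32 yr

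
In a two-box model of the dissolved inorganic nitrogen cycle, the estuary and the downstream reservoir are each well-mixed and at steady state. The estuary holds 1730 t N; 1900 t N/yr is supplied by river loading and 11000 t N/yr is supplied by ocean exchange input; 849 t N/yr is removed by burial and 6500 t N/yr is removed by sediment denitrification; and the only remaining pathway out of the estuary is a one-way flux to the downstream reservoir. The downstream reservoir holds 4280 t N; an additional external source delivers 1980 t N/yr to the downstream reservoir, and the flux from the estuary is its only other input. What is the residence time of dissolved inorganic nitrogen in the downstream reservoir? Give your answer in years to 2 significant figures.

0.57 yr

Balance the estuary: ΣF_in = 1900 + 11000 = 12900 t N/yr.
Flux to the downstream reservoir = ΣF_in − (849 + 6500) = 5551.0 t N/yr.
Total input to the downstream reservoir = 5551.0 + 1980 = 7531.0 t N/yr; at steady state this equals its total output.
τ = M / F = 4280 / 7531.0 = 0.5683 yr.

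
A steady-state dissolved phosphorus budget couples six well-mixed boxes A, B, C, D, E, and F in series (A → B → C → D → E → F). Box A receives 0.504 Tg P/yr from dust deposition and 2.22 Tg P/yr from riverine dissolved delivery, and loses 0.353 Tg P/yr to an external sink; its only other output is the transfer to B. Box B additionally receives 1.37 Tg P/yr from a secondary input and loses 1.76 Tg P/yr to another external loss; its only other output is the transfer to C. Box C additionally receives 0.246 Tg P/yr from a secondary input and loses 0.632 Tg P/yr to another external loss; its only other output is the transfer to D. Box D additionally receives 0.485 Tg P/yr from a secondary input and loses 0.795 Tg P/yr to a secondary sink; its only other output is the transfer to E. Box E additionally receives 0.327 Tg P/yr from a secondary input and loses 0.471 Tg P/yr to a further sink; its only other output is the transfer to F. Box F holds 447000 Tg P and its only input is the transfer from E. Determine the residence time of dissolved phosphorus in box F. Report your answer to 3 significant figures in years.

Box A: F(A→B) = (0.504 + 2.22) − 0.353 = 2.3710 Tg P/yr.
Box B: F(B→C) = (2.3710 + 1.37) − 1.76 = 1.9810 Tg P/yr.
Box C: F(C→D) = (1.9810 + 0.246) − 0.632 = 1.5950 Tg P/yr.
Box D: F(D→E) = (1.5950 + 0.485) − 0.795 = 1.2850 Tg P/yr.
Box E: F(E→F) = (1.2850 + 0.327) − 0.471 = 1.1410 Tg P/yr.
Box F throughput = its input = 1.1410 Tg P/yr; τ = 447000 / 1.1410 = 391800 yr.

392000 yr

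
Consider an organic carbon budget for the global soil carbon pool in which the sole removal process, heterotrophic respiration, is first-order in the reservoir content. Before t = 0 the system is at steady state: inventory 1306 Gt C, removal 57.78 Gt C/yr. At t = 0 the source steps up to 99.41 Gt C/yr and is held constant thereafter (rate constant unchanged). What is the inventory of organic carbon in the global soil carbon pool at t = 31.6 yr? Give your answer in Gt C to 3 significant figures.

2010 Gt C

Residence time τ = M₀/F₀ = 22.60 yr. The eventual steady state is M_∞ = M₀·(F₁/F₀) = 1306 × 99.41/57.78 = 2247.0 Gt C.
The anomaly ΔM(t) = M(t) − M_∞ decays as ΔM₀·e^(−t/τ) with ΔM₀ = 1306 − 2247.0 = −941.0 Gt C.
At t = 31.6 yr, e^(−t/τ) = e^(−1.398) = 0.2471, so ΔM = −232.5 Gt C and M = 2247.0 − 232.5 = 2014.5 Gt C.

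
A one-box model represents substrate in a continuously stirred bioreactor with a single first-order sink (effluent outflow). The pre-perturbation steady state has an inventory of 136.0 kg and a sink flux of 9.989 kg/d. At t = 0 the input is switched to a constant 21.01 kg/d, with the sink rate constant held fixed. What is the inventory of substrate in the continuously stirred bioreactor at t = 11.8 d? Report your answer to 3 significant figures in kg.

223 kg

τ = M₀/F₀ = 136.0/9.989 = 13.61 d; rate constant k = 1/τ.
New steady state M_∞ = F₁/k = F₁·τ = 21.01 × 13.61 = 286.05 kg.
M(t) = M_∞ + (M₀ − M_∞)·e^(−t/τ); t/τ = 11.8/13.61 = 0.8667, so e^(−t/τ) = 0.4203.
M(t) = 286.05 − 150.1 × 0.4203 = 222.98 kg.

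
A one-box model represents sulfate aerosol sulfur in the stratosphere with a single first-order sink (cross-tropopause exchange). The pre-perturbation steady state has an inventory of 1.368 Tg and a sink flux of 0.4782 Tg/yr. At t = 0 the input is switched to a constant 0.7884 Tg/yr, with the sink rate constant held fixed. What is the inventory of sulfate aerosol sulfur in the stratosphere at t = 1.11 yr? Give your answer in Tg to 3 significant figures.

Residence time τ = M₀/F₀ = 2.861 yr. The eventual steady state is M_∞ = M₀·(F₁/F₀) = 1.368 × 0.7884/0.4782 = 2.2554 Tg.
The anomaly ΔM(t) = M(t) − M_∞ decays as ΔM₀·e^(−t/τ) with ΔM₀ = 1.368 − 2.2554 = −0.8874 Tg.
At t = 1.11 yr, e^(−t/τ) = e^(−0.3880) = 0.6784, so ΔM = −0.6020 Tg and M = 2.2554 − 0.6020 = 1.6534 Tg.

1.65 Tg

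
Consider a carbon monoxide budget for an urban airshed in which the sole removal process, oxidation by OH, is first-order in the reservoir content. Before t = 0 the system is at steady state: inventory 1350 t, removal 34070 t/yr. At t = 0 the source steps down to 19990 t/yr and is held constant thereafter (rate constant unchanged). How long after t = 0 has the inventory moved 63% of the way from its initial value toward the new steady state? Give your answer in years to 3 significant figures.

0.0394 yr

τ = M₀/F₀ = 1350/34070 = 0.03962 yr.
The remaining gap fraction is e^(−t/τ); 63% covered ⇒ e^(−t/τ) = 0.370.
t = −τ ln(0.370) = 0.03962 × 0.9943 = 0.03940 yr.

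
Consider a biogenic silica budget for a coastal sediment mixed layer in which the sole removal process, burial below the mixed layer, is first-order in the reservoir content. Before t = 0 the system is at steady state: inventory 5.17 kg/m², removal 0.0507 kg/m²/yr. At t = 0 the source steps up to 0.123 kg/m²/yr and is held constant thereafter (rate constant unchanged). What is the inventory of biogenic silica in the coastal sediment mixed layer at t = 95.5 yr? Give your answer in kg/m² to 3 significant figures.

9.65 kg/m²

τ = M₀/F₀ = 5.17/0.0507 = 102.0 yr; rate constant k = 1/τ.
New steady state M_∞ = F₁/k = F₁·τ = 0.123 × 102.0 = 12.543 kg/m².
M(t) = M_∞ + (M₀ − M_∞)·e^(−t/τ); t/τ = 95.5/102.0 = 0.9365, so e^(−t/τ) = 0.3920.
M(t) = 12.543 − 7.373 × 0.3920 = 9.6526 kg/m².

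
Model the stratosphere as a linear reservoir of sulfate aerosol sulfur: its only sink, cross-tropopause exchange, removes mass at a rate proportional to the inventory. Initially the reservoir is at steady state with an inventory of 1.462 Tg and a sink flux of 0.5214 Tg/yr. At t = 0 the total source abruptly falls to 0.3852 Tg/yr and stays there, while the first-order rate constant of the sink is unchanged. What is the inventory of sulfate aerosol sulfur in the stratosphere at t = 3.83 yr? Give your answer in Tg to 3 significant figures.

1.18 Tg

Residence time τ = M₀/F₀ = 2.804 yr. The eventual steady state is M_∞ = M₀·(F₁/F₀) = 1.462 × 0.3852/0.5214 = 1.0801 Tg.
The anomaly ΔM(t) = M(t) − M_∞ decays as ΔM₀·e^(−t/τ) with ΔM₀ = 1.462 − 1.0801 = 0.3819 Tg.
At t = 3.83 yr, e^(−t/τ) = e^(−1.366) = 0.2551, so ΔM = 0.09744 Tg and M = 1.0801 + 0.09744 = 1.1775 Tg.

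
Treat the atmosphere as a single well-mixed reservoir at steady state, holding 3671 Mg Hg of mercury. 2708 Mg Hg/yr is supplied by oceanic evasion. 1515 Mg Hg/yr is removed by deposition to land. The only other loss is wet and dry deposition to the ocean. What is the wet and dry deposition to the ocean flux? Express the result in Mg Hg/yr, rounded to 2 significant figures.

At steady state ΣF_in = ΣF_out.
ΣF_in = 2708.0 Mg Hg/yr.
Wet and dry deposition to the ocean flux = ΣF_in − (1515) = 2708.0 − 1515 = 1193 Mg Hg/yr.

1200 Mg Hg/yr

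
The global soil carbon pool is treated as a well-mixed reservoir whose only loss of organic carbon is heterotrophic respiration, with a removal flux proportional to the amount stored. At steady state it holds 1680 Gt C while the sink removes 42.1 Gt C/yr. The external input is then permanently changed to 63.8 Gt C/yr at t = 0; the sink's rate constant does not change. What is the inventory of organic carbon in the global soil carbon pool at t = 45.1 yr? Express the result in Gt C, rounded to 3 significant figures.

2270 Gt C

Residence time τ = M₀/F₀ = 39.90 yr. The eventual steady state is M_∞ = M₀·(F₁/F₀) = 1680 × 63.8/42.1 = 2545.9 Gt C.
The anomaly ΔM(t) = M(t) − M_∞ decays as ΔM₀·e^(−t/τ) with ΔM₀ = 1680 − 2545.9 = −865.9 Gt C.
At t = 45.1 yr, e^(−t/τ) = e^(−1.130) = 0.3230, so ΔM = −279.7 Gt C and M = 2545.9 − 279.7 = 2266.3 Gt C.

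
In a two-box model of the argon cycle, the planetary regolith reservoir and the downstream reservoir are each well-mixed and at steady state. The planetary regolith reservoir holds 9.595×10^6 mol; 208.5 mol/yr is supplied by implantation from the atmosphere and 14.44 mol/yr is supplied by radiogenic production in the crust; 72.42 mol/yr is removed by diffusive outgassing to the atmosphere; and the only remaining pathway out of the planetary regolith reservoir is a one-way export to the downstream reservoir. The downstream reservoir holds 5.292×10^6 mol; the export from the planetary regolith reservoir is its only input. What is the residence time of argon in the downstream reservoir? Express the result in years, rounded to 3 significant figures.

Balance the planetary regolith reservoir: ΣF_in = 208.5 + 14.44 = 222.94 mol/yr.
Export to the downstream reservoir = ΣF_in − (72.42) = 150.52 mol/yr.
At steady state the output of the downstream reservoir equals its input, 150.52 mol/yr.
τ = M / F = 5.292×10^6 / 150.52 = 35160 yr.

35200 yr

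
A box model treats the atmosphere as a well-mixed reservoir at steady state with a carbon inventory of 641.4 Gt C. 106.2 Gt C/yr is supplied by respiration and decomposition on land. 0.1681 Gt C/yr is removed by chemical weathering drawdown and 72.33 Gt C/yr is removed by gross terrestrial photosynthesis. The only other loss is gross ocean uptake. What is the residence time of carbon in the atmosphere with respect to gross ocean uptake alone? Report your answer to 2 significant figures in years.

19 yr

At steady state ΣF_in = ΣF_out.
ΣF_in = 106.20 Gt C/yr.
Gross ocean uptake flux = ΣF_in − (0.1681 + 72.33) = 106.20 − 72.50 = 33.70 Gt C/yr.
τ = M / F = 641.4 / 33.70 = 19.03 yr.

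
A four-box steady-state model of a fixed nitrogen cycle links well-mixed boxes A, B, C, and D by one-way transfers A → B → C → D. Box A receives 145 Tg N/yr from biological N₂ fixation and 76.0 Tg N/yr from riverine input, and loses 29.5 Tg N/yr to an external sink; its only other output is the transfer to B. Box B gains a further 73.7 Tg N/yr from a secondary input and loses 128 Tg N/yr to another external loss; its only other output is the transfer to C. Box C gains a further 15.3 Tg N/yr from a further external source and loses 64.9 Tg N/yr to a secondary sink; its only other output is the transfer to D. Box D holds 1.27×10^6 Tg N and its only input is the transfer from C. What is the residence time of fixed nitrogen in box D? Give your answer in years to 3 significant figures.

14500 yr

Box A: F(A→B) = (145 + 76.0) − 29.5 = 191.50 Tg N/yr.
Box B: F(B→C) = (191.50 + 73.7) − 128 = 137.20 Tg N/yr.
Box C: F(C→D) = (137.20 + 15.3) − 64.9 = 87.600 Tg N/yr.
Box D throughput = its input = 87.600 Tg N/yr; τ = 1.27×10^6 / 87.600 = 14500 yr.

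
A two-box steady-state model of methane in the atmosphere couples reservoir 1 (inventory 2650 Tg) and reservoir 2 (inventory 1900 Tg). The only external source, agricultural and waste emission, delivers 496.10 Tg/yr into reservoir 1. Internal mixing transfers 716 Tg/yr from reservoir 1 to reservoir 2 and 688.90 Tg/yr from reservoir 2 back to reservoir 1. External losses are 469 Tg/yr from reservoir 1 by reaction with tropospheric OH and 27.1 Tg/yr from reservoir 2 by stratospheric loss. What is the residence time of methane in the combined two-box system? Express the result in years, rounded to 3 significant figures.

9.17 yr

Treat the two boxes together as one reservoir: the mixing fluxes between them are internal recycling, so τ = ΣM / Σ(external losses).
M_total = 2650 + 1900 = 4550.0 Tg.
ΣF_external_out = 469 + 27.1 = 496.10 Tg/yr.
τ = M_total / ΣF_ext = 4550.0 / 496.10 = 9.172 yr.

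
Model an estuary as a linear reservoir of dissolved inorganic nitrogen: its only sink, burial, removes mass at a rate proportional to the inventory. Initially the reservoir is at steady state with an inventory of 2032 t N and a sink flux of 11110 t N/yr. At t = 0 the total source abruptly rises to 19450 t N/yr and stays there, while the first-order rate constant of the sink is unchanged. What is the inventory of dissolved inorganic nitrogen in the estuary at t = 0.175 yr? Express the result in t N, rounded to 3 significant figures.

τ = M₀/F₀ = 2032/11110 = 0.1829 yr; rate constant k = 1/τ.
New steady state M_∞ = F₁/k = F₁·τ = 19450 × 0.1829 = 3557.4 t N.
M(t) = M_∞ + (M₀ − M_∞)·e^(−t/τ); t/τ = 0.175/0.1829 = 0.9568, so e^(−t/τ) = 0.3841.
M(t) = 3557.4 − 1525 × 0.3841 = 2971.5 t N.

2970 t N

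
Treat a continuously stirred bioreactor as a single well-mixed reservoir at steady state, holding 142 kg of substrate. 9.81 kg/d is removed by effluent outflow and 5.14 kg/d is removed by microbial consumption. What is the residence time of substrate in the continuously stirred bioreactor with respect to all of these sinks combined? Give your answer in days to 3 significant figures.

Total removal flux = 9.81 + 5.14 = 14.950 kg/d.
τ = M / ΣF_out = 142 / 14.950 = 9.498 d.

9.50 d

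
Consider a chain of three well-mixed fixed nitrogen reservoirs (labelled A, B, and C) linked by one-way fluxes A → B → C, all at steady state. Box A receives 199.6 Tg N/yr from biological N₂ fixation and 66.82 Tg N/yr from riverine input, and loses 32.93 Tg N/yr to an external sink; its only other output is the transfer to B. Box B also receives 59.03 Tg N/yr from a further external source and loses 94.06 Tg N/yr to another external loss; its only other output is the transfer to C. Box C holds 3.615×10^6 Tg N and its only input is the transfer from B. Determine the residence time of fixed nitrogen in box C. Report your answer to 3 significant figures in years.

18200 yr

Box A: F(A→B) = (199.6 + 66.82) − 32.93 = 233.49 Tg N/yr.
Box B: F(B→C) = (233.49 + 59.03) − 94.06 = 198.46 Tg N/yr.
Box C throughput = its input = 198.46 Tg N/yr; τ = 3.615×10^6 / 198.46 = 18220 yr.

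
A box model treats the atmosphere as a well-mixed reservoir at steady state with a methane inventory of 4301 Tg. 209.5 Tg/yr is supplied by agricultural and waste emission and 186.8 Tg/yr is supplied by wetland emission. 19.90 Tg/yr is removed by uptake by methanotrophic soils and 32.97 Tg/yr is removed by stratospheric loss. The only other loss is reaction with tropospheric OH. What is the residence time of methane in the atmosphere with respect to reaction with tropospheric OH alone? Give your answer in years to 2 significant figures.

At steady state ΣF_in = ΣF_out.
ΣF_in = 209.5 + 186.8 = 396.30 Tg/yr.
Reaction with tropospheric OH flux = ΣF_in − (19.90 + 32.97) = 396.30 − 52.87 = 343.4 Tg/yr.
τ = M / F = 4301 / 343.4 = 12.52 yr.

13 yr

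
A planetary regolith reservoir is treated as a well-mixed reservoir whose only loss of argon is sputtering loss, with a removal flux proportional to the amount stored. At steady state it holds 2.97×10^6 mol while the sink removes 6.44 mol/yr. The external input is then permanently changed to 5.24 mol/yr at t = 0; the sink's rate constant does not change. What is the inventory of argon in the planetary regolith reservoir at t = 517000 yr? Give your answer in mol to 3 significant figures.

2.60×10^6 mol

The sink rate constant is k = F₀/M₀ = 6.44/2.97×10^6 = 2.168×10^-6 yr⁻¹.
Solving dM/dt = F₁ − kM with M(0) = M₀ gives M(t) = F₁/k + (M₀ − F₁/k)·e^(−kt).
F₁/k = 5.24/2.168×10^-6 = 2.4166×10^6 mol; kt = 2.168×10^-6 × 517000 = 1.121, e^(−kt) = 0.3259.
M(517000) = 2.4166×10^6 + (2.97×10^6 − 2.4166×10^6) × 0.3259 = 2.4166×10^6 + 180400 = 2.5970×10^6 mol.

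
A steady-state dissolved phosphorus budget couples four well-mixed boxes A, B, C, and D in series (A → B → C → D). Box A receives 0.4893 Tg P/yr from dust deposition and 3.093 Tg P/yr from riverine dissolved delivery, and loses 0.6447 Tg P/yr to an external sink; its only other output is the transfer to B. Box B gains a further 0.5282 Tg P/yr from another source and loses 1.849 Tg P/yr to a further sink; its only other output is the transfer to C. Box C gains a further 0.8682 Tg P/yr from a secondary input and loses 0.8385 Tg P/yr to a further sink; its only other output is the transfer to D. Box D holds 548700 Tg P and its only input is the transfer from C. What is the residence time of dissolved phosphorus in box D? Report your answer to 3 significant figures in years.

Box A: F(A→B) = (0.4893 + 3.093) − 0.6447 = 2.9376 Tg P/yr.
Box B: F(B→C) = (2.9376 + 0.5282) − 1.849 = 1.6168 Tg P/yr.
Box C: F(C→D) = (1.6168 + 0.8682) − 0.8385 = 1.6465 Tg P/yr.
Box D throughput = its input = 1.6465 Tg P/yr; τ = 548700 / 1.6465 = 333300 yr.

333000 yr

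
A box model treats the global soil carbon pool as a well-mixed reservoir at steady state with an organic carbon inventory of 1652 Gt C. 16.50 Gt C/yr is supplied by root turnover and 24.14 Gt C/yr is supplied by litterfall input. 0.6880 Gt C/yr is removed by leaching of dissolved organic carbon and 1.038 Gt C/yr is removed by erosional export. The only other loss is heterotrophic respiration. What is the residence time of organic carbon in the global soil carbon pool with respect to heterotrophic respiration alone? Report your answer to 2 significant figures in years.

At steady state ΣF_in = ΣF_out.
ΣF_in = 16.50 + 24.14 = 40.640 Gt C/yr.
Heterotrophic respiration flux = ΣF_in − (0.6880 + 1.038) = 40.640 − 1.726 = 38.91 Gt C/yr.
τ = M / F = 1652 / 38.91 = 42.45 yr.

42 yr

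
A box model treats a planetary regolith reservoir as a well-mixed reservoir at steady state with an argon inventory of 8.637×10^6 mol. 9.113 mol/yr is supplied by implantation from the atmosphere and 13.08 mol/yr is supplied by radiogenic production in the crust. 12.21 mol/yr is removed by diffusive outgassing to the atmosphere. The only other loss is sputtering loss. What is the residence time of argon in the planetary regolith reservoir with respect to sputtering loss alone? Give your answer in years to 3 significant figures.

At steady state ΣF_in = ΣF_out.
ΣF_in = 9.113 + 13.08 = 22.193 mol/yr.
Sputtering loss flux = ΣF_in − (12.21) = 22.193 − 12.21 = 9.983 mol/yr.
τ = M / F = 8.637×10^6 / 9.983 = 865200 yr.

865000 yr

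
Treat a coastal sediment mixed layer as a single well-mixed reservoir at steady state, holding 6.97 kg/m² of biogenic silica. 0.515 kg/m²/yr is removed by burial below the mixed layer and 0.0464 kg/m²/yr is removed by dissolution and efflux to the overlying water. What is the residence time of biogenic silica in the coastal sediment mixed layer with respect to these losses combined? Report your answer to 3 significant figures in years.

12.4 yr

Total removal = 0.5150 + 0.04640 = 0.56140 kg/m²/yr.
τ = M / ΣF_out = 6.97 / 0.56140 = 12.42 yr.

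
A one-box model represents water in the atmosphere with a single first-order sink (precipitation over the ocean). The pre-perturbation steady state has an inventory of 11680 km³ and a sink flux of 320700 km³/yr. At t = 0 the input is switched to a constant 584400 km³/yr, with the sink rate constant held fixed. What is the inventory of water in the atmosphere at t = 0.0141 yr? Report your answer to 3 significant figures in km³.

τ = M₀/F₀ = 11680/320700 = 0.03642 yr; rate constant k = 1/τ.
New steady state M_∞ = F₁/k = F₁·τ = 584400 × 0.03642 = 21284 km³.
M(t) = M_∞ + (M₀ − M_∞)·e^(−t/τ); t/τ = 0.0141/0.03642 = 0.3871, so e^(−t/τ) = 0.6790.
M(t) = 21284 − 9604 × 0.6790 = 14763 km³.

14800 km³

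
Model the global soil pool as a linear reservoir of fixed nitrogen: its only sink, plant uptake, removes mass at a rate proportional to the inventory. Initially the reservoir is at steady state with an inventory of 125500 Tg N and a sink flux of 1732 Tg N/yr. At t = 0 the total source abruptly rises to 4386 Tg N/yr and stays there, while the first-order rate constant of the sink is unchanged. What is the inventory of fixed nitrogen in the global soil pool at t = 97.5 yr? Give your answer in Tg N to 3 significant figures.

Residence time τ = M₀/F₀ = 72.46 yr. The eventual steady state is M_∞ = M₀·(F₁/F₀) = 125500 × 4386/1732 = 317810 Tg N.
The anomaly ΔM(t) = M(t) − M_∞ decays as ΔM₀·e^(−t/τ) with ΔM₀ = 125500 − 317810 = −192300 Tg N.
At t = 97.5 yr, e^(−t/τ) = e^(−1.346) = 0.2604, so ΔM = −50070 Tg N and M = 317810 − 50070 = 267730 Tg N.

268000 Tg N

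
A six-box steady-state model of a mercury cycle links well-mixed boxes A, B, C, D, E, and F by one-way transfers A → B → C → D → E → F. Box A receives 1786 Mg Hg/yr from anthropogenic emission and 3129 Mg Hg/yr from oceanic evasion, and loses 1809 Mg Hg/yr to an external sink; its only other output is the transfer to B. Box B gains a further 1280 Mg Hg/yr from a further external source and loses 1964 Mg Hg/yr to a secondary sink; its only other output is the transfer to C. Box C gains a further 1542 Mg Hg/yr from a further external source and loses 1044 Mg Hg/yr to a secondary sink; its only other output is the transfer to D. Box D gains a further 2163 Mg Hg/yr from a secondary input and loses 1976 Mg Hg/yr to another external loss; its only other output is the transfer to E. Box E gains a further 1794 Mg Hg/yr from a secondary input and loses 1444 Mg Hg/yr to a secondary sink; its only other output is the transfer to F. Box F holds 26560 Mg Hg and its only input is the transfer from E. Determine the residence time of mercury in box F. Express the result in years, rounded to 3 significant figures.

Box A: F(A→B) = (1786 + 3129) − 1809 = 3106.0 Mg Hg/yr.
Box B: F(B→C) = (3106.0 + 1280) − 1964 = 2422.0 Mg Hg/yr.
Box C: F(C→D) = (2422.0 + 1542) − 1044 = 2920.0 Mg Hg/yr.
Box D: F(D→E) = (2920.0 + 2163) − 1976 = 3107.0 Mg Hg/yr.
Box E: F(E→F) = (3107.0 + 1794) − 1444 = 3457.0 Mg Hg/yr.
Box F throughput = its input = 3457.0 Mg Hg/yr; τ = 26560 / 3457.0 = 7.683 yr.

7.68 yr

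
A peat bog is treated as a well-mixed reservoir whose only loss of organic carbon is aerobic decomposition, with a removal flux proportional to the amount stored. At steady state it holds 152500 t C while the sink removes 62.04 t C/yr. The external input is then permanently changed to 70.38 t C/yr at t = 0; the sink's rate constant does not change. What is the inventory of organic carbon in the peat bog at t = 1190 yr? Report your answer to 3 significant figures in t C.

160000 t C

τ = M₀/F₀ = 152500/62.04 = 2458 yr; rate constant k = 1/τ.
New steady state M_∞ = F₁/k = F₁·τ = 70.38 × 2458 = 173000 t C.
M(t) = M_∞ + (M₀ − M_∞)·e^(−t/τ); t/τ = 1190/2458 = 0.4841, so e^(−t/τ) = 0.6162.
M(t) = 173000 − 20500 × 0.6162 = 160370 t C.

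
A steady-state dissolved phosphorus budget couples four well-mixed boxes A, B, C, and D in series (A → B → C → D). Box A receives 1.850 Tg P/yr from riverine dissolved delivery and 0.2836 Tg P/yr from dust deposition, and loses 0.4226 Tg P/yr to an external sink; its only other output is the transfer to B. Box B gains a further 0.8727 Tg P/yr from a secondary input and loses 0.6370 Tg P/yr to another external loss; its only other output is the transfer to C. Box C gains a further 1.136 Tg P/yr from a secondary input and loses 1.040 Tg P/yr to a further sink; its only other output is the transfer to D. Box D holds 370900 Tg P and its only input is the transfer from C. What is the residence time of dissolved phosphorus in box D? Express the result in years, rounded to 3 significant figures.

182000 yr

Box A: F(A→B) = (1.850 + 0.2836) − 0.4226 = 1.7110 Tg P/yr.
Box B: F(B→C) = (1.7110 + 0.8727) − 0.6370 = 1.9467 Tg P/yr.
Box C: F(C→D) = (1.9467 + 1.136) − 1.040 = 2.0427 Tg P/yr.
Box D throughput = its input = 2.0427 Tg P/yr; τ = 370900 / 2.0427 = 181600 yr.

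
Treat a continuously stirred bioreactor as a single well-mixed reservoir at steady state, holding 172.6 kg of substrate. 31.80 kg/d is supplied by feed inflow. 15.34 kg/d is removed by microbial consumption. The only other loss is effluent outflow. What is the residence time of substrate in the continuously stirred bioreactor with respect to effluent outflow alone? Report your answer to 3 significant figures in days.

10.5 d

At steady state ΣF_in = ΣF_out.
ΣF_in = 31.800 kg/d.
Effluent outflow flux = ΣF_in − (15.34) = 31.800 − 15.34 = 16.46 kg/d.
τ = M / F = 172.6 / 16.46 = 10.49 d.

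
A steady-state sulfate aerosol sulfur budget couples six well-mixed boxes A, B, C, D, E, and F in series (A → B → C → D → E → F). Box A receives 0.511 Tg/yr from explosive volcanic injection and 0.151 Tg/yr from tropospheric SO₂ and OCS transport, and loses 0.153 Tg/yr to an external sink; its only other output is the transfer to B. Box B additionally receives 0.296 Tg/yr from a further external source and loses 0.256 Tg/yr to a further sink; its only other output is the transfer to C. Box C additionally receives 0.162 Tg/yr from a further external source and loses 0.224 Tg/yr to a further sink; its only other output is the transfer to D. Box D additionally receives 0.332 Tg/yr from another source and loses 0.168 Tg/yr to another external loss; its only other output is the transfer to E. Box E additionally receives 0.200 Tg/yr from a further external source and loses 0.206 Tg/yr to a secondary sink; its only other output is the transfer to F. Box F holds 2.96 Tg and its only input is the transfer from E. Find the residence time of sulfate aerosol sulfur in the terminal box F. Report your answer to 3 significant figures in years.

4.59 yr

Box A: F(A→B) = (0.511 + 0.151) − 0.153 = 0.50900 Tg/yr.
Box B: F(B→C) = (0.50900 + 0.296) − 0.256 = 0.54900 Tg/yr.
Box C: F(C→D) = (0.54900 + 0.162) − 0.224 = 0.48700 Tg/yr.
Box D: F(D→E) = (0.48700 + 0.332) − 0.168 = 0.65100 Tg/yr.
Box E: F(E→F) = (0.65100 + 0.200) − 0.206 = 0.64500 Tg/yr.
Box F throughput = its input = 0.64500 Tg/yr; τ = 2.96 / 0.64500 = 4.589 yr.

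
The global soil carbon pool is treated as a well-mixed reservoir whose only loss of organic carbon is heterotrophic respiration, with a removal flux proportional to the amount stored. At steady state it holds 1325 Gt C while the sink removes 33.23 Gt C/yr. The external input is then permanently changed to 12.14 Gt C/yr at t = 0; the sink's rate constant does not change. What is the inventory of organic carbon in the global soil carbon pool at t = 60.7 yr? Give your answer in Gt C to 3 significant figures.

The sink rate constant is k = F₀/M₀ = 33.23/1325 = 0.02508 yr⁻¹.
Solving dM/dt = F₁ − kM with M(0) = M₀ gives M(t) = F₁/k + (M₀ − F₁/k)·e^(−kt).
F₁/k = 12.14/0.02508 = 484.07 Gt C; kt = 0.02508 × 60.7 = 1.522, e^(−kt) = 0.2182.
M(60.7) = 484.07 + (1325 − 484.07) × 0.2182 = 484.07 + 183.5 = 667.56 Gt C.

668 Gt C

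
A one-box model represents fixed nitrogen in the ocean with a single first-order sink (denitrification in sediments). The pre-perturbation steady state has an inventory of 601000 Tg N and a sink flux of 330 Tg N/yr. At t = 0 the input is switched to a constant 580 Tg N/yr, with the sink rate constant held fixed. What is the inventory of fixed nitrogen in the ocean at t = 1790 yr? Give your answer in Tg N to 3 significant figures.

886000 Tg N

τ = M₀/F₀ = 601000/330 = 1821 yr; rate constant k = 1/τ.
New steady state M_∞ = F₁/k = F₁·τ = 580 × 1821 = 1.0563×10^6 Tg N.
M(t) = M_∞ + (M₀ − M_∞)·e^(−t/τ); t/τ = 1790/1821 = 0.9829, so e^(−t/τ) = 0.3742.
M(t) = 1.0563×10^6 − 455300 × 0.3742 = 885910 Tg N.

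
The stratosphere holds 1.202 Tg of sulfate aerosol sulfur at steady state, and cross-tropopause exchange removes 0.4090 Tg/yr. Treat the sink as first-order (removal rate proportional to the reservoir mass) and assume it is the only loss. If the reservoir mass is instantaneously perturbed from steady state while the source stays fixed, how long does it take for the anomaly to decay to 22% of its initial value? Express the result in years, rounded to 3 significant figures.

4.45 yr

For a linear reservoir the anomaly decays as exp(−t/τ) with τ = M/F = 1.202/0.4090 = 2.939 yr.
exp(−t/τ) = 0.22 ⇒ t = −τ ln(0.22) = 2.939 × 1.514 = 4.450 yr.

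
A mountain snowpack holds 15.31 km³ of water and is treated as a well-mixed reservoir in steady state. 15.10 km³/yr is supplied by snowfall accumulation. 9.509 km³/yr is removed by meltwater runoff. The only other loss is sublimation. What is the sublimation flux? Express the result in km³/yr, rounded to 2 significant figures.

5.6 km³/yr

At steady state ΣF_in = ΣF_out.
ΣF_in = 15.100 km³/yr.
Sublimation flux = ΣF_in − (9.509) = 15.100 − 9.509 = 5.591 km³/yr.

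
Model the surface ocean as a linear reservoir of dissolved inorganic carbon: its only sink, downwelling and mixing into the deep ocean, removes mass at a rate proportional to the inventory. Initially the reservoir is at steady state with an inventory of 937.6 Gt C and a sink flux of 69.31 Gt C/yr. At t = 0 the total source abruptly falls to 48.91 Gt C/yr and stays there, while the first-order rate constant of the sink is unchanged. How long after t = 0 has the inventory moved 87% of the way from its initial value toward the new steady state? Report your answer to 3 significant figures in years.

τ = M₀/F₀ = 937.6/69.31 = 13.53 yr.
The remaining gap fraction is e^(−t/τ); 87% covered ⇒ e^(−t/τ) = 0.130.
t = −τ ln(0.130) = 13.53 × 2.040 = 27.60 yr.

27.6 yr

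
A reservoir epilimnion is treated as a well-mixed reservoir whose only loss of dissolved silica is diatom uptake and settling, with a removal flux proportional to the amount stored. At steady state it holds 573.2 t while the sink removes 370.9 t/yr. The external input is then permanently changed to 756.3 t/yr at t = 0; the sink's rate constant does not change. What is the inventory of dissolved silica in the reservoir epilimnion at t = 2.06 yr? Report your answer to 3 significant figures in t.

1010 t

τ = M₀/F₀ = 573.2/370.9 = 1.545 yr; rate constant k = 1/τ.
New steady state M_∞ = F₁/k = F₁·τ = 756.3 × 1.545 = 1168.8 t.
M(t) = M_∞ + (M₀ − M_∞)·e^(−t/τ); t/τ = 2.06/1.545 = 1.333, so e^(−t/τ) = 0.2637.
M(t) = 1168.8 − 595.6 × 0.2637 = 1011.7 t.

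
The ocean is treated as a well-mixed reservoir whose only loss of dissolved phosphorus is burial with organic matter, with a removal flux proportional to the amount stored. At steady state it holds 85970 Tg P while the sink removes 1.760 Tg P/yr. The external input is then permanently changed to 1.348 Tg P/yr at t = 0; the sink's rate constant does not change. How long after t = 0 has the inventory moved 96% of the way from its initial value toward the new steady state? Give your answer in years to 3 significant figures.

157000 yr

τ = M₀/F₀ = 85970/1.760 = 48850 yr.
The remaining gap fraction is e^(−t/τ); 96% covered ⇒ e^(−t/τ) = 0.0400.
t = −τ ln(0.0400) = 48850 × 3.219 = 157200 yr.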